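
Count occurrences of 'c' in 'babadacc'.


Scanning 'babadacc' for 'c':
  Position 6: 'c' -> MATCH (count: 1)
  Position 7: 'c' -> MATCH (count: 2)
Total occurrences of 'c': 2

2


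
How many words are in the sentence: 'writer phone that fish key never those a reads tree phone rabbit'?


Counting words by splitting on spaces:
  Word 1: 'writer'
  Word 2: 'phone'
  Word 3: 'that'
  Word 4: 'fish'
  Word 5: 'key'
  Word 6: 'never'
  Word 7: 'those'
  Word 8: 'a'
  Word 9: 'reads'
  Word 10: 'tree'
  Word 11: 'phone'
  Word 12: 'rabbit'
Total words: 12

12


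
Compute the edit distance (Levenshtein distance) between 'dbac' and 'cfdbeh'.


Building DP table for s1='dbac' (len 4) and s2='cfdbeh' (len 6):
       c  f  d  b  e  h
    0  1  2  3  4  5  6
  d 1  1  2  2  3  4  5
  b 2  2  2  3  2  3  4
  a 3  3  3  3  3  3  4
  c 4  3  4  4  4  4  4
Edit distance = dp[4][6] = 4

4


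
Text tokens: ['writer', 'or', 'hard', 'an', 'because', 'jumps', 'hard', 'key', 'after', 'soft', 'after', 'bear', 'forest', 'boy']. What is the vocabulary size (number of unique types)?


Listing all tokens and tracking unique types:
  Token 1: 'writer' -> NEW (unique so far: 1)
  Token 2: 'or' -> NEW (unique so far: 2)
  Token 3: 'hard' -> NEW (unique so far: 3)
  Token 4: 'an' -> NEW (unique so far: 4)
  Token 5: 'because' -> NEW (unique so far: 5)
  Token 6: 'jumps' -> NEW (unique so far: 6)
  Token 7: 'hard' -> duplicate (unique so far: 6)
  Token 8: 'key' -> NEW (unique so far: 7)
  Token 9: 'after' -> NEW (unique so far: 8)
  Token 10: 'soft' -> NEW (unique so far: 9)
  Token 11: 'after' -> duplicate (unique so far: 9)
  Token 12: 'bear' -> NEW (unique so far: 10)
  Token 13: 'forest' -> NEW (unique so far: 11)
  Token 14: 'boy' -> NEW (unique so far: 12)
Unique types: ('after', 'an', 'bear', 'because', 'boy', 'forest', 'hard', 'jumps', 'key', 'or', 'soft', 'writer')
Vocabulary size: 12

12


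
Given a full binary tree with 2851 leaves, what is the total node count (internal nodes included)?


Leaf nodes (terminals): 2851
Internal nodes = n - 1 = 2851 - 1 = 2850
Total = leaves + internal = 2851 + 2850 = 5701

5701


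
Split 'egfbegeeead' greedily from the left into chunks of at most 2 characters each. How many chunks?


'egfbegeeead' has 11 characters.
Chunking with max size 2:
  Chunk 1: 'eg' (positions 0-1)
  Chunk 2: 'fb' (positions 2-3)
  Chunk 3: 'eg' (positions 4-5)
  Chunk 4: 'ee' (positions 6-7)
  Chunk 5: 'ea' (positions 8-9)
  Chunk 6: 'd' (positions 10-10)
Total chunks: ceil(11 / 2) = 6

6


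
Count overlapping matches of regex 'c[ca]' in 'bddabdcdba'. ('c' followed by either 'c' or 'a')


Pattern: c[ca] means 'c' followed by either 'c' or 'a'.
Scanning 'bddabdcdba' position-by-position:
  Pos 0: window 'bd' -> no
  Pos 1: window 'dd' -> no
  Pos 2: window 'da' -> no
  Pos 3: window 'ab' -> no
  Pos 4: window 'bd' -> no
  Pos 5: window 'dc' -> no
  Pos 6: window 'cd' -> no
  Pos 7: window 'db' -> no
  Pos 8: window 'ba' -> no
  Pos 9: window 'a' -> no
Total matches: 0

0


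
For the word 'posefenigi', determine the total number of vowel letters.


Scanning each character of 'posefenigi':
  Position 1: 'p' -> consonant (running count: 0)
  Position 2: 'o' -> vowel (running count: 1)
  Position 3: 's' -> consonant (running count: 1)
  Position 4: 'e' -> vowel (running count: 2)
  Position 5: 'f' -> consonant (running count: 2)
  Position 6: 'e' -> vowel (running count: 3)
  Position 7: 'n' -> consonant (running count: 3)
  Position 8: 'i' -> vowel (running count: 4)
  Position 9: 'g' -> consonant (running count: 4)
  Position 10: 'i' -> vowel (running count: 5)
Total vowels: 5

5


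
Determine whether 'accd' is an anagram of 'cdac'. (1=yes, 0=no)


Sort characters of 'accd': 'accd'
Sort characters of 'cdac': 'accd'
Sorted forms match -> they ARE anagrams
Result: 1

1


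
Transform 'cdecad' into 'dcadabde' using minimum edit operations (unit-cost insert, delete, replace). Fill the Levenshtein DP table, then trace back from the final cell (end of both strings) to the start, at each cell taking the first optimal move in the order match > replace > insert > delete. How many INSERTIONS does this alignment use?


Edit distance = 6. Backtracking from cell (6, 8) with preference match > replace > insert > delete,
then listing the resulting alignment 'cdecad' -> 'dcadabde' left to right:
  Step 1: insert 'd' [insertion #1]
  Step 2: keep 'c'
  Step 3: insert 'a' [insertion #2]
  Step 4: keep 'd'
  Step 5: replace e->a
  Step 6: replace c->b
  Step 7: replace a->d
  Step 8: replace d->e
Total insertions: 2

2


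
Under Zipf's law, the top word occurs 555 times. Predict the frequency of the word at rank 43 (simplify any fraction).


Zipf's law: freq(rank) = f1 / rank
f1 = 555, rank = 43
freq = 555 / 43
GCD(555, 43) = 1
Simplified: 555/43

555/43


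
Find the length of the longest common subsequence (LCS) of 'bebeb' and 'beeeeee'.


DP table for LCS of 'bebeb' and 'beeeeee':
       b  e  e  e  e  e  e
    0  0  0  0  0  0  0  0
  b 0  1  1  1  1  1  1  1
  e 0  1  2  2  2  2  2  2
  b 0  1  2  2  2  2  2  2
  e 0  1  2  3  3  3  3  3
  b 0  1  2  3  3  3  3  3
LCS: 'bee'
LCS length = 3

3


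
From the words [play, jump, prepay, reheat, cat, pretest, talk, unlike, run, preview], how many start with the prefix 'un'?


Checking each word for prefix 'un':
  'play' -> no (count: 0)
  'jump' -> no (count: 0)
  'prepay' -> no (count: 0)
  'reheat' -> no (count: 0)
  'cat' -> no (count: 0)
  'pretest' -> no (count: 0)
  'talk' -> no (count: 0)
  'unlike' -> YES, starts with 'un' (count: 1)
  'run' -> no (count: 1)
  'preview' -> no (count: 1)
Total with prefix 'un': 1

1


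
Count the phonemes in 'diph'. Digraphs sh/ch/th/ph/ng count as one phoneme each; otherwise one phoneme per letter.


Parsing 'diph' greedily, digraphs first:
  'd' -> consonant phoneme (phonemes so far: 1)
  'i' -> vowel phoneme (phonemes so far: 2)
  'ph' -> digraph (1 consonant phoneme) (phonemes so far: 3)
Total phonemes: 3

3


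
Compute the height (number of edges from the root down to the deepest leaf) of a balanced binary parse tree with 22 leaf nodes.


In a balanced binary tree with n leaves the deepest leaf is ceil(log2(n)) edges below the root.
log2(22) = 4.4594
ceil(4.4594) = 5
height (edges) = 5

5


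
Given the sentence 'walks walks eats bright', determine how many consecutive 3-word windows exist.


Word trigrams from [4] words:
  Trigram 1: (walks walks eats)
  Trigram 2: (walks eats bright)
Total word trigrams: 4 - 2 = 2

2


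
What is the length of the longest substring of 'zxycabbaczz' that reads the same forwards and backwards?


Scanning 'zxycabbaczz' for palindromic substrings.
Substring at positions 3-8: 'cabbac'.
Check: reverse('cabbac') = 'cabbac' -> palindrome confirmed.
Neighbouring characters ('y' / 'z') break symmetry, so it cannot extend further.
No longer palindromic substring exists; longest length = 6

6


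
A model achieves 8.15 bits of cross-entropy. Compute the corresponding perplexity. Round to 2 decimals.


Perplexity formula: PP = 2^H
H = 8.15
PP = 2^8.15
Decompose: 2^8.15 = 2^8 * 2^0.15
2^8 = 256, 2^0.15 ~ 1.1095695
PP ~ 256 * 1.1095695 = 284.0497920
Rounded to 2 decimals: 284.05

284.05


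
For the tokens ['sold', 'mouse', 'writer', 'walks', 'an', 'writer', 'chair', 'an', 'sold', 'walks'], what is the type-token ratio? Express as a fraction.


Tokens: 10
Unique types: ('an', 'chair', 'mouse', 'sold', 'walks', 'writer') = 6
TTR = 6/10
Simplify: divide both by 2 -> 3/5
TTR = 3/5

3/5


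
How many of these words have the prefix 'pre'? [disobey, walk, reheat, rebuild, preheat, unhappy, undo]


Checking each word for prefix 'pre':
  'disobey' -> no (count: 0)
  'walk' -> no (count: 0)
  'reheat' -> no (count: 0)
  'rebuild' -> no (count: 0)
  'preheat' -> YES, starts with 'pre' (count: 1)
  'unhappy' -> no (count: 1)
  'undo' -> no (count: 1)
Total with prefix 'pre': 1

1


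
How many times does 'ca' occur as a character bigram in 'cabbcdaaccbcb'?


Scanning 'cabbcdaaccbcb' for bigram 'ca':
  Position 0: 'ca' -> MATCH
  Position 1: 'ab' -> no
  Position 2: 'bb' -> no
  Position 3: 'bc' -> no
  Position 4: 'cd' -> no
  Position 5: 'da' -> no
  Position 6: 'aa' -> no
  Position 7: 'ac' -> no
  Position 8: 'cc' -> no
  Position 9: 'cb' -> no
  Position 10: 'bc' -> no
  Position 11: 'cb' -> no
Total matches: 1

1


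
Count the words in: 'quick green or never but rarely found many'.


Counting words by splitting on spaces:
  Word 1: 'quick'
  Word 2: 'green'
  Word 3: 'or'
  Word 4: 'never'
  Word 5: 'but'
  Word 6: 'rarely'
  Word 7: 'found'
  Word 8: 'many'
Total words: 8

8


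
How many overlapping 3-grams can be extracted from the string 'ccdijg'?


String 'ccdijg' has length L = 6.
Number of overlapping n-grams = L - n + 1
Substituting: 6 - 3 + 1 = 4

4


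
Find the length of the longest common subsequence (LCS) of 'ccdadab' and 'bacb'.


DP table for LCS of 'ccdadab' and 'bacb':
       b  a  c  b
    0  0  0  0  0
  c 0  0  0  1  1
  c 0  0  0  1  1
  d 0  0  0  1  1
  a 0  0  1  1  1
  d 0  0  1  1  1
  a 0  0  1  1  1
  b 0  1  1  1  2
LCS: 'cb'
LCS length = 2

2


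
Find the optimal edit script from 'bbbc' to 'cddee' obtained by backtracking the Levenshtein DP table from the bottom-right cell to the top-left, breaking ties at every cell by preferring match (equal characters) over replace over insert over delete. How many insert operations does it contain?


Edit distance = 5. Backtracking from cell (4, 5) with preference match > replace > insert > delete,
then listing the resulting alignment 'bbbc' -> 'cddee' left to right:
  Step 1: insert 'c' [insertion #1]
  Step 2: replace b->d
  Step 3: replace b->d
  Step 4: replace b->e
  Step 5: replace c->e
Total insertions: 1

1


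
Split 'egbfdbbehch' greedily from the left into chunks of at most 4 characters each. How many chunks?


'egbfdbbehch' has 11 characters.
Chunking with max size 4:
  Chunk 1: 'egbf' (positions 0-3)
  Chunk 2: 'dbbe' (positions 4-7)
  Chunk 3: 'hch' (positions 8-10)
Total chunks: ceil(11 / 4) = 3

3


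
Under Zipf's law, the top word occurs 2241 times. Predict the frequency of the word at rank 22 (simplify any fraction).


Zipf's law: freq(rank) = f1 / rank
f1 = 2241, rank = 22
freq = 2241 / 22
GCD(2241, 22) = 1
Simplified: 2241/22

2241/22


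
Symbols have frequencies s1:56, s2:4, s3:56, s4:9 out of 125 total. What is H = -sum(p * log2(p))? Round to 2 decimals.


Computing entropy H = -sum(p_i * log2(p_i)):
  s1: p = 56/125 = 0.4480, -p*log2(p) = 0.5190
  s2: p = 4/125 = 0.0320, -p*log2(p) = 0.1589
  s3: p = 56/125 = 0.4480, -p*log2(p) = 0.5190
  s4: p = 9/125 = 0.0720, -p*log2(p) = 0.2733
H = sum of terms = 1.4702
Rounded to 2 decimals: 1.47

1.47


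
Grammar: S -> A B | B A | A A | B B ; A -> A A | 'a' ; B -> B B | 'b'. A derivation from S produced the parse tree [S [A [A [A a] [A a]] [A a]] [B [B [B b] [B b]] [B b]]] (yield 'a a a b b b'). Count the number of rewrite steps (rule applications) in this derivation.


Every bracketed nonterminal node [X ...] in the tree is produced by exactly one rule application.
Reading the tree off as a leftmost derivation:
  Step 1: S  =>  A B   (applied S -> A B)
  Step 2: A B  =>  A A B   (applied A -> A A)
  Step 3: A A B  =>  A A A B   (applied A -> A A)
  Step 4: A A A B  =>  a A A B   (applied A -> a)
  Step 5: a A A B  =>  a a A B   (applied A -> a)
  Step 6: a a A B  =>  a a a B   (applied A -> a)
  Step 7: a a a B  =>  a a a B B   (applied B -> B B)
  Step 8: a a a B B  =>  a a a B B B   (applied B -> B B)
  Step 9: a a a B B B  =>  a a a b B B   (applied B -> b)
  Step 10: a a a b B B  =>  a a a b b B   (applied B -> b)
  Step 11: a a a b b B  =>  a a a b b b   (applied B -> b)
Final yield: a a a b b b
Total rewrite steps: 11

11


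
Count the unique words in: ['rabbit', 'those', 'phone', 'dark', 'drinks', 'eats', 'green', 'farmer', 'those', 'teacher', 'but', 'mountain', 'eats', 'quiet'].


Listing all tokens and tracking unique types:
  Token 1: 'rabbit' -> NEW (unique so far: 1)
  Token 2: 'those' -> NEW (unique so far: 2)
  Token 3: 'phone' -> NEW (unique so far: 3)
  Token 4: 'dark' -> NEW (unique so far: 4)
  Token 5: 'drinks' -> NEW (unique so far: 5)
  Token 6: 'eats' -> NEW (unique so far: 6)
  Token 7: 'green' -> NEW (unique so far: 7)
  Token 8: 'farmer' -> NEW (unique so far: 8)
  Token 9: 'those' -> duplicate (unique so far: 8)
  Token 10: 'teacher' -> NEW (unique so far: 9)
  Token 11: 'but' -> NEW (unique so far: 10)
  Token 12: 'mountain' -> NEW (unique so far: 11)
  Token 13: 'eats' -> duplicate (unique so far: 11)
  Token 14: 'quiet' -> NEW (unique so far: 12)
Unique types: ('but', 'dark', 'drinks', 'eats', 'farmer', 'green', 'mountain', 'phone', 'quiet', 'rabbit', 'teacher', 'those')
Vocabulary size: 12

12


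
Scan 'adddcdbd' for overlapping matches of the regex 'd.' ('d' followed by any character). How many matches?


Pattern: d. means 'd' followed by any character.
Scanning 'adddcdbd' position-by-position:
  Pos 0: window 'ad' -> no
  Pos 1: window 'dd' -> MATCH
  Pos 2: window 'dd' -> MATCH
  Pos 3: window 'dc' -> MATCH
  Pos 4: window 'cd' -> no
  Pos 5: window 'db' -> MATCH
  Pos 6: window 'bd' -> no
  Pos 7: window 'd' -> no
Total matches: 4

4


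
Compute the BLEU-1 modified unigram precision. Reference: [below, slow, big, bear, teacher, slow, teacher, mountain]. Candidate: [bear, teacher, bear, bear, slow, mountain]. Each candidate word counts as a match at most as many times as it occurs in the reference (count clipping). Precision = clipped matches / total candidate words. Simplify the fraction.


Reference word counts: {'bear': 1, 'below': 1, 'big': 1, 'mountain': 1, 'slow': 2, 'teacher': 2}
Checking each candidate word (with clipping):
  'bear' -> in reference (ref count 1, used 1/1) -> match (matches: 1)
  'teacher' -> in reference (ref count 2, used 1/2) -> match (matches: 2)
  'bear' -> ref count 1 already used up (1/1) -> clipped, no match (matches: 2)
  'bear' -> ref count 1 already used up (1/1) -> clipped, no match (matches: 2)
  'slow' -> in reference (ref count 2, used 1/2) -> match (matches: 3)
  'mountain' -> in reference (ref count 1, used 1/1) -> match (matches: 4)
Clipped matches: 4, Candidate length: 6
Precision = 4/6 = 2/3

2/3


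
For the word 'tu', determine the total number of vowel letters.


Scanning each character of 'tu':
  Position 1: 't' -> consonant (running count: 0)
  Position 2: 'u' -> vowel (running count: 1)
Total vowels: 1

1


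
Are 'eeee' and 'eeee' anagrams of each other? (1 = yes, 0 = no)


Sort characters of 'eeee': 'eeee'
Sort characters of 'eeee': 'eeee'
Sorted forms match -> they ARE anagrams
Result: 1

1


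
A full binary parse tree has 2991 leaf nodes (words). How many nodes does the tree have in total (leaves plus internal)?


Leaf nodes (terminals): 2991
Internal nodes = n - 1 = 2991 - 1 = 2990
Total = leaves + internal = 2991 + 2990 = 5981

5981


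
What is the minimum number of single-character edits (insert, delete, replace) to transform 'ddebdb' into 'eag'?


Building DP table for s1='ddebdb' (len 6) and s2='eag' (len 3):
       e  a  g
    0  1  2  3
  d 1  1  2  3
  d 2  2  2  3
  e 3  2  3  3
  b 4  3  3  4
  d 5  4  4  4
  b 6  5  5  5
Edit distance = dp[6][3] = 5

5


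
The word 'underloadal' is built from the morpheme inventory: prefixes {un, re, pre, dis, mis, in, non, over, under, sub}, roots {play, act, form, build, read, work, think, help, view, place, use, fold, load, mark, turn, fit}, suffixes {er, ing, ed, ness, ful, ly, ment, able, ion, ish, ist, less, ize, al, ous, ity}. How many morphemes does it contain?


Segmenting 'underloadal' against the inventory:
  'under' -> prefix (morpheme 1)
  'load' -> root (morpheme 2)
  'al' -> suffix (morpheme 3)
Total morphemes: 3

3


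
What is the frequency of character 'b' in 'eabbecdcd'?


Scanning 'eabbecdcd' for 'b':
  Position 2: 'b' -> MATCH (count: 1)
  Position 3: 'b' -> MATCH (count: 2)
Total occurrences of 'b': 2

2


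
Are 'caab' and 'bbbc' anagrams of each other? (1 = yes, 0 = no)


Sort characters of 'caab': 'aabc'
Sort characters of 'bbbc': 'bbbc'
Sorted forms differ -> they are NOT anagrams
Result: 0

0


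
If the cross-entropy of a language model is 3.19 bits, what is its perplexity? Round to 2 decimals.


Perplexity formula: PP = 2^H
H = 3.19
PP = 2^3.19
Decompose: 2^3.19 = 2^3 * 2^0.19
2^3 = 8, 2^0.19 ~ 1.1407637
PP ~ 8 * 1.1407637 = 9.1261096
Rounded to 2 decimals: 9.13

9.13


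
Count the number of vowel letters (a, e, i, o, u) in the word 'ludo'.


Scanning each character of 'ludo':
  Position 1: 'l' -> consonant (running count: 0)
  Position 2: 'u' -> vowel (running count: 1)
  Position 3: 'd' -> consonant (running count: 1)
  Position 4: 'o' -> vowel (running count: 2)
Total vowels: 2

2


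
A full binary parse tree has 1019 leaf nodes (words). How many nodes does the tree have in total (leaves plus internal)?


Leaf nodes (terminals): 1019
Internal nodes = n - 1 = 1019 - 1 = 1018
Total = leaves + internal = 1019 + 1018 = 2037

2037


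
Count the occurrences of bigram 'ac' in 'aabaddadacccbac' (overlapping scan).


Scanning 'aabaddadacccbac' for bigram 'ac':
  Position 0: 'aa' -> no
  Position 1: 'ab' -> no
  Position 2: 'ba' -> no
  Position 3: 'ad' -> no
  Position 4: 'dd' -> no
  Position 5: 'da' -> no
  Position 6: 'ad' -> no
  Position 7: 'da' -> no
  Position 8: 'ac' -> MATCH
  Position 9: 'cc' -> no
  Position 10: 'cc' -> no
  Position 11: 'cb' -> no
  Position 12: 'ba' -> no
  Position 13: 'ac' -> MATCH
Total matches: 2

2


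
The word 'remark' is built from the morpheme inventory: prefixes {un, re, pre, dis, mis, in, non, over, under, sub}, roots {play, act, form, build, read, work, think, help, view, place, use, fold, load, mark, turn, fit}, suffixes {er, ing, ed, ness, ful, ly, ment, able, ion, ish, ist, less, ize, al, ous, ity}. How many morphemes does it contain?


Segmenting 'remark' against the inventory:
  're' -> prefix (morpheme 1)
  'mark' -> root (morpheme 2)
Total morphemes: 2

2


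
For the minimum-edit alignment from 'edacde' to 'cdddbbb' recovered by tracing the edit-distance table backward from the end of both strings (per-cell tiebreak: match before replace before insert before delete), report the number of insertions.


Edit distance = 6. Backtracking from cell (6, 7) with preference match > replace > insert > delete,
then listing the resulting alignment 'edacde' -> 'cdddbbb' left to right:
  Step 1: insert 'c' [insertion #1]
  Step 2: replace e->d
  Step 3: keep 'd'
  Step 4: replace a->d
  Step 5: replace c->b
  Step 6: replace d->b
  Step 7: replace e->b
Total insertions: 1

1


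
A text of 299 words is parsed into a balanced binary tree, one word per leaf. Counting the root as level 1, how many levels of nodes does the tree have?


In a balanced binary tree with n leaves the deepest leaf is ceil(log2(n)) edges below the root,
so counting node levels inclusive of root and leaves gives ceil(log2(n)) + 1 levels.
log2(299) = 8.2240
ceil(8.2240) = 9
levels = 9 + 1 = 10

10


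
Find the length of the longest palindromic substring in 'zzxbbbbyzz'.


Scanning 'zzxbbbbyzz' for palindromic substrings.
Substring at positions 3-6: 'bbbb'.
Check: reverse('bbbb') = 'bbbb' -> palindrome confirmed.
Neighbouring characters ('x' / 'y') break symmetry, so it cannot extend further.
No longer palindromic substring exists; longest length = 4

4


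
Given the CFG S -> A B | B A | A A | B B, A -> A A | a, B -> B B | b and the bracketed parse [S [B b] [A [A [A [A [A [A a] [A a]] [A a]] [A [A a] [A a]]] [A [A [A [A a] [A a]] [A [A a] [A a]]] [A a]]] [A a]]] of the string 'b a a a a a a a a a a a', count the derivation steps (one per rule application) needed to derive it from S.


Every bracketed nonterminal node [X ...] in the tree is produced by exactly one rule application.
Reading the tree off as a leftmost derivation:
  Step 1: S  =>  B A   (applied S -> B A)
  Step 2: B A  =>  b A   (applied B -> b)
  Step 3: b A  =>  b A A   (applied A -> A A)
  Step 4: b A A  =>  b A A A   (applied A -> A A)
  Step 5: b A A A  =>  b A A A A   (applied A -> A A)
  Step 6: b A A A A  =>  b A A A A A   (applied A -> A A)
  Step 7: b A A A A A  =>  b A A A A A A   (applied A -> A A)
  Step 8: b A A A A A A  =>  b a A A A A A   (applied A -> a)
  Step 9: b a A A A A A  =>  b a a A A A A   (applied A -> a)
  Step 10: b a a A A A A  =>  b a a a A A A   (applied A -> a)
  Step 11: b a a a A A A  =>  b a a a A A A A   (applied A -> A A)
  Step 12: b a a a A A A A  =>  b a a a a A A A   (applied A -> a)
  Step 13: b a a a a A A A  =>  b a a a a a A A   (applied A -> a)
  Step 14: b a a a a a A A  =>  b a a a a a A A A   (applied A -> A A)
  Step 15: b a a a a a A A A  =>  b a a a a a A A A A   (applied A -> A A)
  Step 16: b a a a a a A A A A  =>  b a a a a a A A A A A   (applied A -> A A)
  Step 17: b a a a a a A A A A A  =>  b a a a a a a A A A A   (applied A -> a)
  Step 18: b a a a a a a A A A A  =>  b a a a a a a a A A A   (applied A -> a)
  Step 19: b a a a a a a a A A A  =>  b a a a a a a a A A A A   (applied A -> A A)
  Step 20: b a a a a a a a A A A A  =>  b a a a a a a a a A A A   (applied A -> a)
  Step 21: b a a a a a a a a A A A  =>  b a a a a a a a a a A A   (applied A -> a)
  Step 22: b a a a a a a a a a A A  =>  b a a a a a a a a a a A   (applied A -> a)
  Step 23: b a a a a a a a a a a A  =>  b a a a a a a a a a a a   (applied A -> a)
Final yield: b a a a a a a a a a a a
Total rewrite steps: 23

23


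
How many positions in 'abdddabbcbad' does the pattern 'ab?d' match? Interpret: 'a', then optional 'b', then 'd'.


Pattern: ab?d means 'a', then optional 'b', then 'd'.
Scanning 'abdddabbcbad' position-by-position:
  Pos 0: window 'abd' -> MATCH
  Pos 1: window 'bdd' -> no
  Pos 2: window 'ddd' -> no
  Pos 3: window 'dda' -> no
  Pos 4: window 'dab' -> no
  Pos 5: window 'abb' -> no
  Pos 6: window 'bbc' -> no
  Pos 7: window 'bcb' -> no
  Pos 8: window 'cba' -> no
  Pos 9: window 'bad' -> no
  Pos 10: window 'ad' -> MATCH
  Pos 11: window 'd' -> no
Total matches: 2

2


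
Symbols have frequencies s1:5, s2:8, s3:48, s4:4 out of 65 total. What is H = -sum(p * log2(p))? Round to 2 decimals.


Computing entropy H = -sum(p_i * log2(p_i)):
  s1: p = 5/65 = 0.0769, -p*log2(p) = 0.2846
  s2: p = 8/65 = 0.1231, -p*log2(p) = 0.3720
  s3: p = 48/65 = 0.7385, -p*log2(p) = 0.3230
  s4: p = 4/65 = 0.0615, -p*log2(p) = 0.2475
H = sum of terms = 1.2271
Rounded to 2 decimals: 1.23

1.23


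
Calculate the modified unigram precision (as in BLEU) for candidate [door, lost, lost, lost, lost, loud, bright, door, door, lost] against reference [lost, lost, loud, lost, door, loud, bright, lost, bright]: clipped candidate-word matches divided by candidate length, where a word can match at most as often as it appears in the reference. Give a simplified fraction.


Reference word counts: {'bright': 2, 'door': 1, 'lost': 4, 'loud': 2}
Checking each candidate word (with clipping):
  'door' -> in reference (ref count 1, used 1/1) -> match (matches: 1)
  'lost' -> in reference (ref count 4, used 1/4) -> match (matches: 2)
  'lost' -> in reference (ref count 4, used 2/4) -> match (matches: 3)
  'lost' -> in reference (ref count 4, used 3/4) -> match (matches: 4)
  'lost' -> in reference (ref count 4, used 4/4) -> match (matches: 5)
  'loud' -> in reference (ref count 2, used 1/2) -> match (matches: 6)
  'bright' -> in reference (ref count 2, used 1/2) -> match (matches: 7)
  'door' -> ref count 1 already used up (1/1) -> clipped, no match (matches: 7)
  'door' -> ref count 1 already used up (1/1) -> clipped, no match (matches: 7)
  'lost' -> ref count 4 already used up (4/4) -> clipped, no match (matches: 7)
Clipped matches: 7, Candidate length: 10
Precision = 7/10

7/10


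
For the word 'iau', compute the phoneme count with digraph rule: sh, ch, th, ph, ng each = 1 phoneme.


Parsing 'iau' greedily, digraphs first:
  'i' -> vowel phoneme (phonemes so far: 1)
  'a' -> vowel phoneme (phonemes so far: 2)
  'u' -> vowel phoneme (phonemes so far: 3)
Total phonemes: 3

3


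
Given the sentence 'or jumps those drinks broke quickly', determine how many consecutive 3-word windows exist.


Word trigrams from [6] words:
  Trigram 1: (or jumps those)
  Trigram 2: (jumps those drinks)
  Trigram 3: (those drinks broke)
  Trigram 4: (drinks broke quickly)
Total word trigrams: 6 - 2 = 4

4


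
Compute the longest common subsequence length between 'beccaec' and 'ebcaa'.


DP table for LCS of 'beccaec' and 'ebcaa':
       e  b  c  a  a
    0  0  0  0  0  0
  b 0  0  1  1  1  1
  e 0  1  1  1  1  1
  c 0  1  1  2  2  2
  c 0  1  1  2  2  2
  a 0  1  1  2  3  3
  e 0  1  1  2  3  3
  c 0  1  1  2  3  3
LCS: 'bca'
LCS length = 3

3


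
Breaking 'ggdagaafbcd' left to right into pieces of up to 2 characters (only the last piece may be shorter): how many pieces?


'ggdagaafbcd' has 11 characters.
Chunking with max size 2:
  Chunk 1: 'gg' (positions 0-1)
  Chunk 2: 'da' (positions 2-3)
  Chunk 3: 'ga' (positions 4-5)
  Chunk 4: 'af' (positions 6-7)
  Chunk 5: 'bc' (positions 8-9)
  Chunk 6: 'd' (positions 10-10)
Total chunks: ceil(11 / 2) = 6

6


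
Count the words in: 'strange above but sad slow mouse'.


Counting words by splitting on spaces:
  Word 1: 'strange'
  Word 2: 'above'
  Word 3: 'but'
  Word 4: 'sad'
  Word 5: 'slow'
  Word 6: 'mouse'
Total words: 6

6


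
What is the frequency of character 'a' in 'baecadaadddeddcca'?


Scanning 'baecadaadddeddcca' for 'a':
  Position 1: 'a' -> MATCH (count: 1)
  Position 4: 'a' -> MATCH (count: 2)
  Position 6: 'a' -> MATCH (count: 3)
  Position 7: 'a' -> MATCH (count: 4)
  Position 16: 'a' -> MATCH (count: 5)
Total occurrences of 'a': 5

5


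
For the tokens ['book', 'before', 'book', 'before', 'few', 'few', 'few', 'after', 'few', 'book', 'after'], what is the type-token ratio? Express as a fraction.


Tokens: 11
Unique types: ('after', 'before', 'book', 'few') = 4
TTR = 4/11
Already in lowest terms.

4/11


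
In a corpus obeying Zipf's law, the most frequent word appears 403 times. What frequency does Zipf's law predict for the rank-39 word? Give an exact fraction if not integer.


Zipf's law: freq(rank) = f1 / rank
f1 = 403, rank = 39
freq = 403 / 39
GCD(403, 39) = 13
Simplified: 31/3

31/3


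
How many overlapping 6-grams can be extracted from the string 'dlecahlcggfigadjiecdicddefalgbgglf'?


String 'dlecahlcggfigadjiecdicddefalgbgglf' has length L = 34.
Number of overlapping n-grams = L - n + 1
Substituting: 34 - 6 + 1 = 29

29


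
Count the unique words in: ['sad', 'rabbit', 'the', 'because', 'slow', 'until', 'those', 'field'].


Listing all tokens and tracking unique types:
  Token 1: 'sad' -> NEW (unique so far: 1)
  Token 2: 'rabbit' -> NEW (unique so far: 2)
  Token 3: 'the' -> NEW (unique so far: 3)
  Token 4: 'because' -> NEW (unique so far: 4)
  Token 5: 'slow' -> NEW (unique so far: 5)
  Token 6: 'until' -> NEW (unique so far: 6)
  Token 7: 'those' -> NEW (unique so far: 7)
  Token 8: 'field' -> NEW (unique so far: 8)
Unique types: ('because', 'field', 'rabbit', 'sad', 'slow', 'the', 'those', 'until')
Vocabulary size: 8

8


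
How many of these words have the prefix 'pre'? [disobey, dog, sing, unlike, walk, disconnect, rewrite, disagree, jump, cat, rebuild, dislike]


Checking each word for prefix 'pre':
  'disobey' -> no (count: 0)
  'dog' -> no (count: 0)
  'sing' -> no (count: 0)
  'unlike' -> no (count: 0)
  'walk' -> no (count: 0)
  'disconnect' -> no (count: 0)
  'rewrite' -> no (count: 0)
  'disagree' -> no (count: 0)
  'jump' -> no (count: 0)
  'cat' -> no (count: 0)
  'rebuild' -> no (count: 0)
  'dislike' -> no (count: 0)
Total with prefix 'pre': 0

0


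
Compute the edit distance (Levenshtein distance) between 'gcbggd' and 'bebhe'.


Building DP table for s1='gcbggd' (len 6) and s2='bebhe' (len 5):
       b  e  b  h  e
    0  1  2  3  4  5
  g 1  1  2  3  4  5
  c 2  2  2  3  4  5
  b 3  2  3  2  3  4
  g 4  3  3  3  3  4
  g 5  4  4  4  4  4
  d 6  5  5  5  5  5
Edit distance = dp[6][5] = 5

5


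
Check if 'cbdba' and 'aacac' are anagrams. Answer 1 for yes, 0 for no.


Sort characters of 'cbdba': 'abbcd'
Sort characters of 'aacac': 'aaacc'
Sorted forms differ -> they are NOT anagrams
Result: 0

0


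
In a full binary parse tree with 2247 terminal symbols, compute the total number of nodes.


Leaf nodes (terminals): 2247
Internal nodes = n - 1 = 2247 - 1 = 2246
Total = leaves + internal = 2247 + 2246 = 4493

4493


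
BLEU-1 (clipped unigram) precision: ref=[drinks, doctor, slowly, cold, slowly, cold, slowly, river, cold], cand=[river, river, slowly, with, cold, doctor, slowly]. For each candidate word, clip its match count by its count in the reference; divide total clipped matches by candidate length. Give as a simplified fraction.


Reference word counts: {'cold': 3, 'doctor': 1, 'drinks': 1, 'river': 1, 'slowly': 3}
Checking each candidate word (with clipping):
  'river' -> in reference (ref count 1, used 1/1) -> match (matches: 1)
  'river' -> ref count 1 already used up (1/1) -> clipped, no match (matches: 1)
  'slowly' -> in reference (ref count 3, used 1/3) -> match (matches: 2)
  'with' -> not in reference -> no match (matches: 2)
  'cold' -> in reference (ref count 3, used 1/3) -> match (matches: 3)
  'doctor' -> in reference (ref count 1, used 1/1) -> match (matches: 4)
  'slowly' -> in reference (ref count 3, used 2/3) -> match (matches: 5)
Clipped matches: 5, Candidate length: 7
Precision = 5/7

5/7


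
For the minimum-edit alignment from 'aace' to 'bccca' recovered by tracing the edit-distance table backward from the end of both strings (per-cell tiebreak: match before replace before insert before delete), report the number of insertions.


Edit distance = 4. Backtracking from cell (4, 5) with preference match > replace > insert > delete,
then listing the resulting alignment 'aace' -> 'bccca' left to right:
  Step 1: insert 'b' [insertion #1]
  Step 2: replace a->c
  Step 3: replace a->c
  Step 4: keep 'c'
  Step 5: replace e->a
Total insertions: 1

1


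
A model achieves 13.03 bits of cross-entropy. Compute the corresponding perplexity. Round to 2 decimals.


Perplexity formula: PP = 2^H
H = 13.03
PP = 2^13.03
Decompose: 2^13.03 = 2^13 * 2^0.03
2^13 = 8192, 2^0.03 ~ 1.0210121
PP ~ 8192 * 1.0210121 = 8364.1311232
Rounded to 2 decimals: 8364.13

8364.13


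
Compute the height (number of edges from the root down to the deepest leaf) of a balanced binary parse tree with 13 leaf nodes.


In a balanced binary tree with n leaves the deepest leaf is ceil(log2(n)) edges below the root.
log2(13) = 3.7004
ceil(3.7004) = 4
height (edges) = 4

4


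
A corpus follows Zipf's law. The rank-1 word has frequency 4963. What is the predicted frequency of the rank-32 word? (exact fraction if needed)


Zipf's law: freq(rank) = f1 / rank
f1 = 4963, rank = 32
freq = 4963 / 32
GCD(4963, 32) = 1
Simplified: 4963/32

4963/32


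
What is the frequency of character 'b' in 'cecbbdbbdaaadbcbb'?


Scanning 'cecbbdbbdaaadbcbb' for 'b':
  Position 3: 'b' -> MATCH (count: 1)
  Position 4: 'b' -> MATCH (count: 2)
  Position 6: 'b' -> MATCH (count: 3)
  Position 7: 'b' -> MATCH (count: 4)
  Position 13: 'b' -> MATCH (count: 5)
  Position 15: 'b' -> MATCH (count: 6)
  Position 16: 'b' -> MATCH (count: 7)
Total occurrences of 'b': 7

7


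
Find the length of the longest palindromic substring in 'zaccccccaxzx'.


Scanning 'zaccccccaxzx' for palindromic substrings.
Substring at positions 1-8: 'acccccca'.
Check: reverse('acccccca') = 'acccccca' -> palindrome confirmed.
Neighbouring characters ('z' / 'x') break symmetry, so it cannot extend further.
No longer palindromic substring exists; longest length = 8

8


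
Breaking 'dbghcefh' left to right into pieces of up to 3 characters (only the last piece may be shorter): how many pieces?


'dbghcefh' has 8 characters.
Chunking with max size 3:
  Chunk 1: 'dbg' (positions 0-2)
  Chunk 2: 'hce' (positions 3-5)
  Chunk 3: 'fh' (positions 6-7)
Total chunks: ceil(8 / 3) = 3

3


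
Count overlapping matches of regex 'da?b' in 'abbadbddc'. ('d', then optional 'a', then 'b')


Pattern: da?b means 'd', then optional 'a', then 'b'.
Scanning 'abbadbddc' position-by-position:
  Pos 0: window 'abb' -> no
  Pos 1: window 'bba' -> no
  Pos 2: window 'bad' -> no
  Pos 3: window 'adb' -> no
  Pos 4: window 'dbd' -> MATCH
  Pos 5: window 'bdd' -> no
  Pos 6: window 'ddc' -> no
  Pos 7: window 'dc' -> no
  Pos 8: window 'c' -> no
Total matches: 1

1


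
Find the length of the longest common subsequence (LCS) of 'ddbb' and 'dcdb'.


DP table for LCS of 'ddbb' and 'dcdb':
       d  c  d  b
    0  0  0  0  0
  d 0  1  1  1  1
  d 0  1  1  2  2
  b 0  1  1  2  3
  b 0  1  1  2  3
LCS: 'ddb'
LCS length = 3

3


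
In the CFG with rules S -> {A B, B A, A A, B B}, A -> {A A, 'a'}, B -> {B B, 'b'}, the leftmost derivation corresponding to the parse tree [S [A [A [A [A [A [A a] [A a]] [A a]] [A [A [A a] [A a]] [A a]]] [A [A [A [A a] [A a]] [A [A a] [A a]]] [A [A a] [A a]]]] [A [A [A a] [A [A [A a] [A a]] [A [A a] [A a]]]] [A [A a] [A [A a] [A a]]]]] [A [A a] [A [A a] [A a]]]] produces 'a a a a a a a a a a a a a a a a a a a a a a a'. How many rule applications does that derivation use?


Every bracketed nonterminal node [X ...] in the tree is produced by exactly one rule application.
Reading the tree off as a leftmost derivation:
  Step 1: S  =>  A A   (applied S -> A A)
  Step 2: A A  =>  A A A   (applied A -> A A)
  Step 3: A A A  =>  A A A A   (applied A -> A A)
  Step 4: A A A A  =>  A A A A A   (applied A -> A A)
  Step 5: A A A A A  =>  A A A A A A   (applied A -> A A)
  Step 6: A A A A A A  =>  A A A A A A A   (applied A -> A A)
  Step 7: A A A A A A A  =>  a A A A A A A   (applied A -> a)
  Step 8: a A A A A A A  =>  a a A A A A A   (applied A -> a)
  Step 9: a a A A A A A  =>  a a a A A A A   (applied A -> a)
  Step 10: a a a A A A A  =>  a a a A A A A A   (applied A -> A A)
  Step 11: a a a A A A A A  =>  a a a A A A A A A   (applied A -> A A)
  Step 12: a a a A A A A A A  =>  a a a a A A A A A   (applied A -> a)
  Step 13: a a a a A A A A A  =>  a a a a a A A A A   (applied A -> a)
  Step 14: a a a a a A A A A  =>  a a a a a a A A A   (applied A -> a)
  Step 15: a a a a a a A A A  =>  a a a a a a A A A A   (applied A -> A A)
  Step 16: a a a a a a A A A A  =>  a a a a a a A A A A A   (applied A -> A A)
  Step 17: a a a a a a A A A A A  =>  a a a a a a A A A A A A   (applied A -> A A)
  Step 18: a a a a a a A A A A A A  =>  a a a a a a a A A A A A   (applied A -> a)
  Step 19: a a a a a a a A A A A A  =>  a a a a a a a a A A A A   (applied A -> a)
  Step 20: a a a a a a a a A A A A  =>  a a a a a a a a A A A A A   (applied A -> A A)
  Step 21: a a a a a a a a A A A A A  =>  a a a a a a a a a A A A A   (applied A -> a)
  Step 22: a a a a a a a a a A A A A  =>  a a a a a a a a a a A A A   (applied A -> a)
  Step 23: a a a a a a a a a a A A A  =>  a a a a a a a a a a A A A A   (applied A -> A A)
  Step 24: a a a a a a a a a a A A A A  =>  a a a a a a a a a a a A A A   (applied A -> a)
  Step 25: a a a a a a a a a a a A A A  =>  a a a a a a a a a a a a A A   (applied A -> a)
  Step 26: a a a a a a a a a a a a A A  =>  a a a a a a a a a a a a A A A   (applied A -> A A)
  Step 27: a a a a a a a a a a a a A A A  =>  a a a a a a a a a a a a A A A A   (applied A -> A A)
  Step 28: a a a a a a a a a a a a A A A A  =>  a a a a a a a a a a a a a A A A   (applied A -> a)
  Step 29: a a a a a a a a a a a a a A A A  =>  a a a a a a a a a a a a a A A A A   (applied A -> A A)
  Step 30: a a a a a a a a a a a a a A A A A  =>  a a a a a a a a a a a a a A A A A A   (applied A -> A A)
  Step 31: a a a a a a a a a a a a a A A A A A  =>  a a a a a a a a a a a a a a A A A A   (applied A -> a)
  Step 32: a a a a a a a a a a a a a a A A A A  =>  a a a a a a a a a a a a a a a A A A   (applied A -> a)
  Step 33: a a a a a a a a a a a a a a a A A A  =>  a a a a a a a a a a a a a a a A A A A   (applied A -> A A)
  Step 34: a a a a a a a a a a a a a a a A A A A  =>  a a a a a a a a a a a a a a a a A A A   (applied A -> a)
  Step 35: a a a a a a a a a a a a a a a a A A A  =>  a a a a a a a a a a a a a a a a a A A   (applied A -> a)
  Step 36: a a a a a a a a a a a a a a a a a A A  =>  a a a a a a a a a a a a a a a a a A A A   (applied A -> A A)
  Step 37: a a a a a a a a a a a a a a a a a A A A  =>  a a a a a a a a a a a a a a a a a a A A   (applied A -> a)
  Step 38: a a a a a a a a a a a a a a a a a a A A  =>  a a a a a a a a a a a a a a a a a a A A A   (applied A -> A A)
  Step 39: a a a a a a a a a a a a a a a a a a A A A  =>  a a a a a a a a a a a a a a a a a a a A A   (applied A -> a)
  Step 40: a a a a a a a a a a a a a a a a a a a A A  =>  a a a a a a a a a a a a a a a a a a a a A   (applied A -> a)
  Step 41: a a a a a a a a a a a a a a a a a a a a A  =>  a a a a a a a a a a a a a a a a a a a a A A   (applied A -> A A)
  Step 42: a a a a a a a a a a a a a a a a a a a a A A  =>  a a a a a a a a a a a a a a a a a a a a a A   (applied A -> a)
  Step 43: a a a a a a a a a a a a a a a a a a a a a A  =>  a a a a a a a a a a a a a a a a a a a a a A A   (applied A -> A A)
  Step 44: a a a a a a a a a a a a a a a a a a a a a A A  =>  a a a a a a a a a a a a a a a a a a a a a a A   (applied A -> a)
  Step 45: a a a a a a a a a a a a a a a a a a a a a a A  =>  a a a a a a a a a a a a a a a a a a a a a a a   (applied A -> a)
Final yield: a a a a a a a a a a a a a a a a a a a a a a a
Total rewrite steps: 45

45


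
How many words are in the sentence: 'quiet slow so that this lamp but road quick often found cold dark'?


Counting words by splitting on spaces:
  Word 1: 'quiet'
  Word 2: 'slow'
  Word 3: 'so'
  Word 4: 'that'
  Word 5: 'this'
  Word 6: 'lamp'
  Word 7: 'but'
  Word 8: 'road'
  Word 9: 'quick'
  Word 10: 'often'
  Word 11: 'found'
  Word 12: 'cold'
  Word 13: 'dark'
Total words: 13

13


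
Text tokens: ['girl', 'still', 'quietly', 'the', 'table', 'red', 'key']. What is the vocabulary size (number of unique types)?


Listing all tokens and tracking unique types:
  Token 1: 'girl' -> NEW (unique so far: 1)
  Token 2: 'still' -> NEW (unique so far: 2)
  Token 3: 'quietly' -> NEW (unique so far: 3)
  Token 4: 'the' -> NEW (unique so far: 4)
  Token 5: 'table' -> NEW (unique so far: 5)
  Token 6: 'red' -> NEW (unique so far: 6)
  Token 7: 'key' -> NEW (unique so far: 7)
Unique types: ('girl', 'key', 'quietly', 'red', 'still', 'table', 'the')
Vocabulary size: 7

7


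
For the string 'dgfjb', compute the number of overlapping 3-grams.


String 'dgfjb' has length L = 5.
Number of overlapping n-grams = L - n + 1
Substituting: 5 - 3 + 1 = 3

3


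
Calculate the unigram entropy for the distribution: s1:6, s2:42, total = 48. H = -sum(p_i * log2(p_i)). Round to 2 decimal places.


Computing entropy H = -sum(p_i * log2(p_i)):
  s1: p = 6/48 = 0.1250, -p*log2(p) = 0.3750
  s2: p = 42/48 = 0.8750, -p*log2(p) = 0.1686
H = sum of terms = 0.5436
Rounded to 2 decimals: 0.54

0.54


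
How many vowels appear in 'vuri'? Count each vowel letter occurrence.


Scanning each character of 'vuri':
  Position 1: 'v' -> consonant (running count: 0)
  Position 2: 'u' -> vowel (running count: 1)
  Position 3: 'r' -> consonant (running count: 1)
  Position 4: 'i' -> vowel (running count: 2)
Total vowels: 2

2


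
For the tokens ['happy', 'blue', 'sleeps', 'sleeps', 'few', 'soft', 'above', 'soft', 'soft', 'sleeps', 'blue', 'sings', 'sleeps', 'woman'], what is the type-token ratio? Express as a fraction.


Tokens: 14
Unique types: ('above', 'blue', 'few', 'happy', 'sings', 'sleeps', 'soft', 'woman') = 8
TTR = 8/14
Simplify: divide both by 2 -> 4/7
TTR = 4/7

4/7


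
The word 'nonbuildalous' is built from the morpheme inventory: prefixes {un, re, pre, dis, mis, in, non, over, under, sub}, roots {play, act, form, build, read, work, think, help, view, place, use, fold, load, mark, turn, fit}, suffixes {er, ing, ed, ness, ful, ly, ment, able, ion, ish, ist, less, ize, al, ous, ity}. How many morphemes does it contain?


Segmenting 'nonbuildalous' against the inventory:
  'non' -> prefix (morpheme 1)
  'build' -> root (morpheme 2)
  'al' -> suffix (morpheme 3)
  'ous' -> suffix (morpheme 4)
Total morphemes: 4

4
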